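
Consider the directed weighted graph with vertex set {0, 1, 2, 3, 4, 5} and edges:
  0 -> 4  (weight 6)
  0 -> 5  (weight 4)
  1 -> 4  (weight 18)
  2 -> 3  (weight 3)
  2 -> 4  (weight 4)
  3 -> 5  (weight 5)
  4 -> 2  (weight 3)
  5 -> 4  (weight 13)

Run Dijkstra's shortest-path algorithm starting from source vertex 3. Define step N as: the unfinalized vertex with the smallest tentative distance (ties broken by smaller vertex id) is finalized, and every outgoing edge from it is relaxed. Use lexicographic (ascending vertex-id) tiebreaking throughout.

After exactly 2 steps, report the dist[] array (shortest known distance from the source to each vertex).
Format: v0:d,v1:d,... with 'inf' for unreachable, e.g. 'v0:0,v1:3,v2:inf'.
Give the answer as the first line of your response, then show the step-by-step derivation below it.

v0:inf,v1:inf,v2:inf,v3:0,v4:18,v5:5

step 1: dist = v0:inf,v1:inf,v2:inf,v3:0,v4:inf,v5:5
step 2: dist = v0:inf,v1:inf,v2:inf,v3:0,v4:18,v5:5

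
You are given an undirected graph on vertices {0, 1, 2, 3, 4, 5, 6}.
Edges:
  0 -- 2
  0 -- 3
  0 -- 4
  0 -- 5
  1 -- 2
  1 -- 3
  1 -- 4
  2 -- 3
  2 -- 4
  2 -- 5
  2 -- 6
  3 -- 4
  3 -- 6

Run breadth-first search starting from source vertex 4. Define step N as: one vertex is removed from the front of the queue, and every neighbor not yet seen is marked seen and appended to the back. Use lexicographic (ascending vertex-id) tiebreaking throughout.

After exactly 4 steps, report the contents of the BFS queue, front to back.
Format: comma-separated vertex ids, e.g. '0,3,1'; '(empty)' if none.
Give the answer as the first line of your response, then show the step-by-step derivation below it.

3,5,6

step 1: dequeue 4; queue=[0,1,2,3]; order=4
step 2: dequeue 0; queue=[1,2,3,5]; order=4,0
step 3: dequeue 1; queue=[2,3,5]; order=4,0,1
step 4: dequeue 2; queue=[3,5,6]; order=4,0,1,2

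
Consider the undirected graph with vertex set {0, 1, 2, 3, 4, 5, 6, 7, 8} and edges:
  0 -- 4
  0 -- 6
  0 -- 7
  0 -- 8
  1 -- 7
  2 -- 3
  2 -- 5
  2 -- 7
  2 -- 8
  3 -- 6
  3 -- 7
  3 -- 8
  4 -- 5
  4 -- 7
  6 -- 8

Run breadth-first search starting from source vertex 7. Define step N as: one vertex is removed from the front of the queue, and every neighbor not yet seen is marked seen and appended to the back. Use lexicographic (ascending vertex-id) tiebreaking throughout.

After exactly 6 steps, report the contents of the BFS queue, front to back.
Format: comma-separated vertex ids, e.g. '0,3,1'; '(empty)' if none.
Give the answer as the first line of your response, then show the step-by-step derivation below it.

6,8,5

step 1: dequeue 7; queue=[0,1,2,3,4]; order=7
step 2: dequeue 0; queue=[1,2,3,4,6,8]; order=7,0
step 3: dequeue 1; queue=[2,3,4,6,8]; order=7,0,1
step 4: dequeue 2; queue=[3,4,6,8,5]; order=7,0,1,2
step 5: dequeue 3; queue=[4,6,8,5]; order=7,0,1,2,3
step 6: dequeue 4; queue=[6,8,5]; order=7,0,1,2,3,4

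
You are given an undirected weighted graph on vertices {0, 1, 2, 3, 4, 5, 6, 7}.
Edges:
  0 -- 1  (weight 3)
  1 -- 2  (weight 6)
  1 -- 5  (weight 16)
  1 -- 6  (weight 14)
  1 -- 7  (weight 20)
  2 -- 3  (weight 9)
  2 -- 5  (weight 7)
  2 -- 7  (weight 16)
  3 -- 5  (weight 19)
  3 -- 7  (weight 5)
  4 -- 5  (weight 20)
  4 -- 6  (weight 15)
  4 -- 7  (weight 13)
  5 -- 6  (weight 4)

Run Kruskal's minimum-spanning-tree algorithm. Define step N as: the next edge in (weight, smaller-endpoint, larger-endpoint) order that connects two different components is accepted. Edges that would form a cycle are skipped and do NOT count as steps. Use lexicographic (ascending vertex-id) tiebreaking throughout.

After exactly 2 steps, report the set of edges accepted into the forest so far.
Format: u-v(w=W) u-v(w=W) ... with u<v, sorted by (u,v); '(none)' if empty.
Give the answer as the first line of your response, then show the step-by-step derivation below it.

0-1(w=3) 5-6(w=4)

step 1: add edge 0-1 (w=3); MST = {0-1(w=3)}
step 2: add edge 5-6 (w=4); MST = {0-1(w=3) 5-6(w=4)}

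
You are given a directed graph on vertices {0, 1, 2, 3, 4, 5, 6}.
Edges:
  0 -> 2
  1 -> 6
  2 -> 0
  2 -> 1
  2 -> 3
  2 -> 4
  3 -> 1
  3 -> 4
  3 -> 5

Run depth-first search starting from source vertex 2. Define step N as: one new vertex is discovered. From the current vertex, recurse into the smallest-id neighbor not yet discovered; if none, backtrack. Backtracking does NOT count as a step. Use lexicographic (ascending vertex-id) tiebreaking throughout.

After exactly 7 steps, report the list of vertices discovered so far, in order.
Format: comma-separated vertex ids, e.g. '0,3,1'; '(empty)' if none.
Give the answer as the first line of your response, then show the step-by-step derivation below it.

2,0,1,6,3,4,5

step 1: discover 2; path=2; order=2
step 2: discover 0; path=2>0; order=2,0
step 3: discover 1; path=2>1; order=2,0,1
step 4: discover 6; path=2>1>6; order=2,0,1,6
step 5: discover 3; path=2>3; order=2,0,1,6,3
step 6: discover 4; path=2>3>4; order=2,0,1,6,3,4
step 7: discover 5; path=2>3>5; order=2,0,1,6,3,4,5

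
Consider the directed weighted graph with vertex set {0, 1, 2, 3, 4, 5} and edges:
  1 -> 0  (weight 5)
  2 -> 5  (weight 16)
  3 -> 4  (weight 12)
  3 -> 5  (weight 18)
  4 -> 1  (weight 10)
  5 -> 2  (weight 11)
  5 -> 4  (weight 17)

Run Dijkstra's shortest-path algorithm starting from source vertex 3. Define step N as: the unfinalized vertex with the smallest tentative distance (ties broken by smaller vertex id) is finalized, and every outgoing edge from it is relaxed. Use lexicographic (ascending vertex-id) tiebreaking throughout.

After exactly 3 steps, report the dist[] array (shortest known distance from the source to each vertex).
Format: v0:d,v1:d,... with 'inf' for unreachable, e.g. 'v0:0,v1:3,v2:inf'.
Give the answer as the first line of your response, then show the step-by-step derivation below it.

v0:inf,v1:22,v2:29,v3:0,v4:12,v5:18

step 1: dist = v0:inf,v1:inf,v2:inf,v3:0,v4:12,v5:18
step 2: dist = v0:inf,v1:22,v2:inf,v3:0,v4:12,v5:18
step 3: dist = v0:inf,v1:22,v2:29,v3:0,v4:12,v5:18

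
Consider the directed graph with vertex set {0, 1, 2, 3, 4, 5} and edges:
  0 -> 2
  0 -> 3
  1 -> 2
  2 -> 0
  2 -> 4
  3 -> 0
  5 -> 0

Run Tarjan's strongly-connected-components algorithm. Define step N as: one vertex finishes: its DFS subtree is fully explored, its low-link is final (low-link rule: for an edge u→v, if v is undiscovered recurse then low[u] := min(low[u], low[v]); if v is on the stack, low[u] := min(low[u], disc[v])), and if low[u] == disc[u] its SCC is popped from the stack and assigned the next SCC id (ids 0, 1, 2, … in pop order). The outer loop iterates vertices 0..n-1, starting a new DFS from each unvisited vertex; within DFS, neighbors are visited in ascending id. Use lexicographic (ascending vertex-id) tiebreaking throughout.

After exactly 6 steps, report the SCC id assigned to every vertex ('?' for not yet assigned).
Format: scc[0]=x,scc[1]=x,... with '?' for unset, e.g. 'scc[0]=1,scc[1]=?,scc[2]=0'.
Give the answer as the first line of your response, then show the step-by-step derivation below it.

scc[0]=1,scc[1]=2,scc[2]=1,scc[3]=1,scc[4]=0,scc[5]=3

step 1: low=(low[0]=0,low[1]=?,low[2]=0,low[3]=?,low[4]=2,low[5]=?); scc=(scc[0]=?,scc[1]=?,scc[2]=?,scc[3]=?,scc[4]=0,scc[5]=?)
step 2: low=(low[0]=0,low[1]=?,low[2]=0,low[3]=?,low[4]=2,low[5]=?); scc=(scc[0]=?,scc[1]=?,scc[2]=?,scc[3]=?,scc[4]=0,scc[5]=?)
step 3: low=(low[0]=0,low[1]=?,low[2]=0,low[3]=0,low[4]=2,low[5]=?); scc=(scc[0]=?,scc[1]=?,scc[2]=?,scc[3]=?,scc[4]=0,scc[5]=?)
step 4: low=(low[0]=0,low[1]=?,low[2]=0,low[3]=0,low[4]=2,low[5]=?); scc=(scc[0]=1,scc[1]=?,scc[2]=1,scc[3]=1,scc[4]=0,scc[5]=?)
step 5: low=(low[0]=0,low[1]=4,low[2]=0,low[3]=0,low[4]=2,low[5]=?); scc=(scc[0]=1,scc[1]=2,scc[2]=1,scc[3]=1,scc[4]=0,scc[5]=?)
step 6: low=(low[0]=0,low[1]=4,low[2]=0,low[3]=0,low[4]=2,low[5]=5); scc=(scc[0]=1,scc[1]=2,scc[2]=1,scc[3]=1,scc[4]=0,scc[5]=3)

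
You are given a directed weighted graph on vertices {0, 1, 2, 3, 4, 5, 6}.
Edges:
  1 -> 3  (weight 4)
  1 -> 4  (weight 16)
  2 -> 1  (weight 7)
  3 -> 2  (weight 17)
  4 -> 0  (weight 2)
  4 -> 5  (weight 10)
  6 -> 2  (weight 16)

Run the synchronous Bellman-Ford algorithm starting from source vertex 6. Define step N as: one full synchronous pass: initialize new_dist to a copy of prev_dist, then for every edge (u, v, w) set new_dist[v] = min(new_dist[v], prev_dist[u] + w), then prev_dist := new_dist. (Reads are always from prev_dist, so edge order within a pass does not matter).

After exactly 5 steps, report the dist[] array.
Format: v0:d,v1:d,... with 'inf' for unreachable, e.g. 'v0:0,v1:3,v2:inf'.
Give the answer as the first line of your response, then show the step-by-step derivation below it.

v0:41,v1:23,v2:16,v3:27,v4:39,v5:49,v6:0

step 1: dist = v0:inf,v1:inf,v2:16,v3:inf,v4:inf,v5:inf,v6:0
step 2: dist = v0:inf,v1:23,v2:16,v3:inf,v4:inf,v5:inf,v6:0
step 3: dist = v0:inf,v1:23,v2:16,v3:27,v4:39,v5:inf,v6:0
step 4: dist = v0:41,v1:23,v2:16,v3:27,v4:39,v5:49,v6:0
step 5: dist = v0:41,v1:23,v2:16,v3:27,v4:39,v5:49,v6:0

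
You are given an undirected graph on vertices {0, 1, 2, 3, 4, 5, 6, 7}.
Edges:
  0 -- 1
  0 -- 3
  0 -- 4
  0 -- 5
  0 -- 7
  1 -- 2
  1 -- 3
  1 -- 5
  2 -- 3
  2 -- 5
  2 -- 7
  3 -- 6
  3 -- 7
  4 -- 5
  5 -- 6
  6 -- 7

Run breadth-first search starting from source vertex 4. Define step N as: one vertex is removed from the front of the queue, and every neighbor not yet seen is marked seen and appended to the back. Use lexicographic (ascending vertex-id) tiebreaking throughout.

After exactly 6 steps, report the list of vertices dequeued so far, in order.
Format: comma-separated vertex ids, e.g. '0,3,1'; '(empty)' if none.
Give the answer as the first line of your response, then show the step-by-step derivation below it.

4,0,5,1,3,7

step 1: dequeue 4; queue=[0,5]; order=4
step 2: dequeue 0; queue=[5,1,3,7]; order=4,0
step 3: dequeue 5; queue=[1,3,7,2,6]; order=4,0,5
step 4: dequeue 1; queue=[3,7,2,6]; order=4,0,5,1
step 5: dequeue 3; queue=[7,2,6]; order=4,0,5,1,3
step 6: dequeue 7; queue=[2,6]; order=4,0,5,1,3,7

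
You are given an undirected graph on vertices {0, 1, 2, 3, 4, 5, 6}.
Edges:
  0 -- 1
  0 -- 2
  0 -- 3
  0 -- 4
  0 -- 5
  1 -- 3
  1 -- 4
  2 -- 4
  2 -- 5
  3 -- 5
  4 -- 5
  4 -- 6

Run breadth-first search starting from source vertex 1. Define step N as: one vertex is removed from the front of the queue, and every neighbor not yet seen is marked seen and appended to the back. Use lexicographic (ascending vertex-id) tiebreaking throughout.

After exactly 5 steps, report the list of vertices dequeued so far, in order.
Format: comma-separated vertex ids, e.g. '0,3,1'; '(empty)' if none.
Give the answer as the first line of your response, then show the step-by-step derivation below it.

1,0,3,4,2

step 1: dequeue 1; queue=[0,3,4]; order=1
step 2: dequeue 0; queue=[3,4,2,5]; order=1,0
step 3: dequeue 3; queue=[4,2,5]; order=1,0,3
step 4: dequeue 4; queue=[2,5,6]; order=1,0,3,4
step 5: dequeue 2; queue=[5,6]; order=1,0,3,4,2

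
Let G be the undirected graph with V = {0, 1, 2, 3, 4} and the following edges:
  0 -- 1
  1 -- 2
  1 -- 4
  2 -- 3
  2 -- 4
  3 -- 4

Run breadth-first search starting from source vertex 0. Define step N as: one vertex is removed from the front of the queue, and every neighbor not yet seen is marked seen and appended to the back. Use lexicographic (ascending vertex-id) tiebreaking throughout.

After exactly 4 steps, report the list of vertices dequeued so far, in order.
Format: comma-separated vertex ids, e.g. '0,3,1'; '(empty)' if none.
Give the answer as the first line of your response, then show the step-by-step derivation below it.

0,1,2,4

step 1: dequeue 0; queue=[1]; order=0
step 2: dequeue 1; queue=[2,4]; order=0,1
step 3: dequeue 2; queue=[4,3]; order=0,1,2
step 4: dequeue 4; queue=[3]; order=0,1,2,4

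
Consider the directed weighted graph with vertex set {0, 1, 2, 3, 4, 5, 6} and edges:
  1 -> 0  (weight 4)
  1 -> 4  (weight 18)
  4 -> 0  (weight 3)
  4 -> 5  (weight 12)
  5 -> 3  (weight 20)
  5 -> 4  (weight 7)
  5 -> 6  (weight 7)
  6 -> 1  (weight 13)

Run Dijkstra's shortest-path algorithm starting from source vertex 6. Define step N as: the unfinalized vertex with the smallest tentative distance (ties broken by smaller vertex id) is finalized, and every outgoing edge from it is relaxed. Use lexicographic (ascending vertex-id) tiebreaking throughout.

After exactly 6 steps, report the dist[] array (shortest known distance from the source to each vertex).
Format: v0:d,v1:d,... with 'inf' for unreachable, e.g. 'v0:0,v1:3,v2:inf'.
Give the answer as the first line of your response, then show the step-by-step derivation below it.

v0:17,v1:13,v2:inf,v3:63,v4:31,v5:43,v6:0

step 1: dist = v0:inf,v1:13,v2:inf,v3:inf,v4:inf,v5:inf,v6:0
step 2: dist = v0:17,v1:13,v2:inf,v3:inf,v4:31,v5:inf,v6:0
step 3: dist = v0:17,v1:13,v2:inf,v3:inf,v4:31,v5:inf,v6:0
step 4: dist = v0:17,v1:13,v2:inf,v3:inf,v4:31,v5:43,v6:0
step 5: dist = v0:17,v1:13,v2:inf,v3:63,v4:31,v5:43,v6:0
step 6: dist = v0:17,v1:13,v2:inf,v3:63,v4:31,v5:43,v6:0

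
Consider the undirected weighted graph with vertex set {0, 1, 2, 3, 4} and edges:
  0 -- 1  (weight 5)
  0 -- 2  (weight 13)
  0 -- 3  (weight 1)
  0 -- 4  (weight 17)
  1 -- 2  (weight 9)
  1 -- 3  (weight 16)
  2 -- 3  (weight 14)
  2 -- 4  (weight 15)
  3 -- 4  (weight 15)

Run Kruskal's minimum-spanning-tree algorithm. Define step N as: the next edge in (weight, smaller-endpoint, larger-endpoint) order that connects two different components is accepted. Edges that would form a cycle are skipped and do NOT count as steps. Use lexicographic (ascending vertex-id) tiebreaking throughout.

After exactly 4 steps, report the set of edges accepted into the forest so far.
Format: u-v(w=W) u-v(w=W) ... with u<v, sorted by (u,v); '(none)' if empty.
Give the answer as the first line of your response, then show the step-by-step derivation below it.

0-1(w=5) 0-3(w=1) 1-2(w=9) 2-4(w=15)

step 1: add edge 0-3 (w=1); MST = {0-3(w=1)}
step 2: add edge 0-1 (w=5); MST = {0-1(w=5) 0-3(w=1)}
step 3: add edge 1-2 (w=9); MST = {0-1(w=5) 0-3(w=1) 1-2(w=9)}
step 4: add edge 2-4 (w=15); MST = {0-1(w=5) 0-3(w=1) 1-2(w=9) 2-4(w=15)}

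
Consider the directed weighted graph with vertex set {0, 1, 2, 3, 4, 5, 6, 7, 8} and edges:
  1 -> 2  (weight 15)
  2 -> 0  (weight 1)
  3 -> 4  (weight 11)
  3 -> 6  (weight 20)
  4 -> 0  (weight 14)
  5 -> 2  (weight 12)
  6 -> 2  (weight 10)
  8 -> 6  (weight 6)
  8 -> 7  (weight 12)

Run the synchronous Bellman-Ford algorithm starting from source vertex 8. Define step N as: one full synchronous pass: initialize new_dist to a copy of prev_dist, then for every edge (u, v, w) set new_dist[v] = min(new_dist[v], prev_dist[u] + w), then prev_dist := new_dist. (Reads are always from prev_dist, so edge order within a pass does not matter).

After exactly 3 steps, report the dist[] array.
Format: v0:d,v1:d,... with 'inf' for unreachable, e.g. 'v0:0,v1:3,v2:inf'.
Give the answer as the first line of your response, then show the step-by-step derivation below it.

v0:17,v1:inf,v2:16,v3:inf,v4:inf,v5:inf,v6:6,v7:12,v8:0

step 1: dist = v0:inf,v1:inf,v2:inf,v3:inf,v4:inf,v5:inf,v6:6,v7:12,v8:0
step 2: dist = v0:inf,v1:inf,v2:16,v3:inf,v4:inf,v5:inf,v6:6,v7:12,v8:0
step 3: dist = v0:17,v1:inf,v2:16,v3:inf,v4:inf,v5:inf,v6:6,v7:12,v8:0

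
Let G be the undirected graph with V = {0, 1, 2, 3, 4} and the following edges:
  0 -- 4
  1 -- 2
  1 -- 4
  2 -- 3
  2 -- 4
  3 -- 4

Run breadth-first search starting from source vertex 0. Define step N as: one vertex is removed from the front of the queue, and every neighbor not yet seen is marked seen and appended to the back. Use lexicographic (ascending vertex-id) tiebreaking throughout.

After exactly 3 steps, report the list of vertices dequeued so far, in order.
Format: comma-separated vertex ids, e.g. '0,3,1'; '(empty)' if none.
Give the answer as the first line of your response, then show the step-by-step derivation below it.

0,4,1

step 1: dequeue 0; queue=[4]; order=0
step 2: dequeue 4; queue=[1,2,3]; order=0,4
step 3: dequeue 1; queue=[2,3]; order=0,4,1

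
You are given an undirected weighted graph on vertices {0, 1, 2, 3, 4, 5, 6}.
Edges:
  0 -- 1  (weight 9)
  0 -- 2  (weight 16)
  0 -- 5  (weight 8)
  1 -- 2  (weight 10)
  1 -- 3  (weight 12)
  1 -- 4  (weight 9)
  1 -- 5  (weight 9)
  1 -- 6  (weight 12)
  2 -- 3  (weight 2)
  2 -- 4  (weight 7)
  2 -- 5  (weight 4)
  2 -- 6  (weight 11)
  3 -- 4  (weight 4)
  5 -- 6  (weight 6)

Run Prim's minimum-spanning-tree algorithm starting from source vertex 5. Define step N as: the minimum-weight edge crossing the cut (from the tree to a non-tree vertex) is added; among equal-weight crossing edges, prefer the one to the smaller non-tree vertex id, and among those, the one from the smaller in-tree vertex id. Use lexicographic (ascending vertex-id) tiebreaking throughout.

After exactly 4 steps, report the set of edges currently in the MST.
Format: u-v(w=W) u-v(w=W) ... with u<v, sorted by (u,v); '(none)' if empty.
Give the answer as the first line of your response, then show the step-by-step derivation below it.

2-3(w=2) 2-5(w=4) 3-4(w=4) 5-6(w=6)

step 1: add edge 2-5 (w=4); MST = {2-5(w=4)}
step 2: add edge 2-3 (w=2); MST = {2-3(w=2) 2-5(w=4)}
step 3: add edge 3-4 (w=4); MST = {2-3(w=2) 2-5(w=4) 3-4(w=4)}
step 4: add edge 5-6 (w=6); MST = {2-3(w=2) 2-5(w=4) 3-4(w=4) 5-6(w=6)}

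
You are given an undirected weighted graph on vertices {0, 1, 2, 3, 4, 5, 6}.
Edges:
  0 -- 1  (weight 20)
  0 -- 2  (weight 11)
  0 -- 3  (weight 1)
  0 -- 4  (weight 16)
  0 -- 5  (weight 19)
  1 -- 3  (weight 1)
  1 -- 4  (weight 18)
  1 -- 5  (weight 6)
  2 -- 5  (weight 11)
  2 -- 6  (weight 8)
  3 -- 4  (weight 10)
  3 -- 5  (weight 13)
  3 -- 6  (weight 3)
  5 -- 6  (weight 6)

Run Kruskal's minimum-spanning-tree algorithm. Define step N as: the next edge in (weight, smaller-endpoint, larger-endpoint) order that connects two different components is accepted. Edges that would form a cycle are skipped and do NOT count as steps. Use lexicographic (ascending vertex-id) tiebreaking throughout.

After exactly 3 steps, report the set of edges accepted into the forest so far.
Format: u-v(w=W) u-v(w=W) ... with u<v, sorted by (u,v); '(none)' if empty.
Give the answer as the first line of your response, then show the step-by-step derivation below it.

0-3(w=1) 1-3(w=1) 3-6(w=3)

step 1: add edge 0-3 (w=1); MST = {0-3(w=1)}
step 2: add edge 1-3 (w=1); MST = {0-3(w=1) 1-3(w=1)}
step 3: add edge 3-6 (w=3); MST = {0-3(w=1) 1-3(w=1) 3-6(w=3)}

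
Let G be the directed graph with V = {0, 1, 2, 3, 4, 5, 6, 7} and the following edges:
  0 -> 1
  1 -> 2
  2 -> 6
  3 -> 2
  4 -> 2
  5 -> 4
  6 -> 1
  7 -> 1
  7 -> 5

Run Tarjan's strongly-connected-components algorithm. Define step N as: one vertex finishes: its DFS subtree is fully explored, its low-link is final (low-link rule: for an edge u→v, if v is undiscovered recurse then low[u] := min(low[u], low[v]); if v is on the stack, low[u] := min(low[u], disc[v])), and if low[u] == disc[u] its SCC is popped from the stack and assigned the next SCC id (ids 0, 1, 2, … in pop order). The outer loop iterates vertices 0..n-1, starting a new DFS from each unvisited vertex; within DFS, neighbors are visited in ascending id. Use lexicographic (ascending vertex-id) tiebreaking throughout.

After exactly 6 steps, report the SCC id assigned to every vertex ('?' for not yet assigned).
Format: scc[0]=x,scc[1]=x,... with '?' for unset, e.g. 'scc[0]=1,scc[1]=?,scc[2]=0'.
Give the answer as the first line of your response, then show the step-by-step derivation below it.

scc[0]=1,scc[1]=0,scc[2]=0,scc[3]=2,scc[4]=3,scc[5]=?,scc[6]=0,scc[7]=?

step 1: low=(low[0]=0,low[1]=1,low[2]=2,low[3]=?,low[4]=?,low[5]=?,low[6]=1,low[7]=?); scc=(scc[0]=?,scc[1]=?,scc[2]=?,scc[3]=?,scc[4]=?,scc[5]=?,scc[6]=?,scc[7]=?)
step 2: low=(low[0]=0,low[1]=1,low[2]=1,low[3]=?,low[4]=?,low[5]=?,low[6]=1,low[7]=?); scc=(scc[0]=?,scc[1]=?,scc[2]=?,scc[3]=?,scc[4]=?,scc[5]=?,scc[6]=?,scc[7]=?)
step 3: low=(low[0]=0,low[1]=1,low[2]=1,low[3]=?,low[4]=?,low[5]=?,low[6]=1,low[7]=?); scc=(scc[0]=?,scc[1]=0,scc[2]=0,scc[3]=?,scc[4]=?,scc[5]=?,scc[6]=0,scc[7]=?)
step 4: low=(low[0]=0,low[1]=1,low[2]=1,low[3]=?,low[4]=?,low[5]=?,low[6]=1,low[7]=?); scc=(scc[0]=1,scc[1]=0,scc[2]=0,scc[3]=?,scc[4]=?,scc[5]=?,scc[6]=0,scc[7]=?)
step 5: low=(low[0]=0,low[1]=1,low[2]=1,low[3]=4,low[4]=?,low[5]=?,low[6]=1,low[7]=?); scc=(scc[0]=1,scc[1]=0,scc[2]=0,scc[3]=2,scc[4]=?,scc[5]=?,scc[6]=0,scc[7]=?)
step 6: low=(low[0]=0,low[1]=1,low[2]=1,low[3]=4,low[4]=5,low[5]=?,low[6]=1,low[7]=?); scc=(scc[0]=1,scc[1]=0,scc[2]=0,scc[3]=2,scc[4]=3,scc[5]=?,scc[6]=0,scc[7]=?)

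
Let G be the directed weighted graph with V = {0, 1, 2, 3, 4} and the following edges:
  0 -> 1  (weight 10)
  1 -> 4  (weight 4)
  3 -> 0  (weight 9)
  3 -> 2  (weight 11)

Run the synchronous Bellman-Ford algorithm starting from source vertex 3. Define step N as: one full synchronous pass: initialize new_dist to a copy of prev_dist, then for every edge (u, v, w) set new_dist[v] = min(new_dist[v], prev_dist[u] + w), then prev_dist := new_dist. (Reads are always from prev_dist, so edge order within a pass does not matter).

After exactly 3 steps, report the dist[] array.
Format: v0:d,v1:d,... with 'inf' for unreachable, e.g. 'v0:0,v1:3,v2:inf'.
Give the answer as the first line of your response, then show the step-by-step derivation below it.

v0:9,v1:19,v2:11,v3:0,v4:23

step 1: dist = v0:9,v1:inf,v2:11,v3:0,v4:inf
step 2: dist = v0:9,v1:19,v2:11,v3:0,v4:inf
step 3: dist = v0:9,v1:19,v2:11,v3:0,v4:23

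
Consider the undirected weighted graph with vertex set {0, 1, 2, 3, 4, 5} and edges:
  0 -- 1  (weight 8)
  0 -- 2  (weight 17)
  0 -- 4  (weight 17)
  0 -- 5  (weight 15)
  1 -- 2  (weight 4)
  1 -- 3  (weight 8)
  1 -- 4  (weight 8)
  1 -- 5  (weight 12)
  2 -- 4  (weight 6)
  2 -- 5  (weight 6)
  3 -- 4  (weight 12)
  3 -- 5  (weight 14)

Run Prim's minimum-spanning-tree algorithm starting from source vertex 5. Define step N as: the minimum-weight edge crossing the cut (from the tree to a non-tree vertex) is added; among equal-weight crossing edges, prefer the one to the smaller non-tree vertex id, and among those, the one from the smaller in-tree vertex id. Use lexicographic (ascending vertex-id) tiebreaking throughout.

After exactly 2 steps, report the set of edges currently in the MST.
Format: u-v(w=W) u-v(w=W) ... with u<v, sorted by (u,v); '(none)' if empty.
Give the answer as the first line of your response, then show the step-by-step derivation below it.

1-2(w=4) 2-5(w=6)

step 1: add edge 2-5 (w=6); MST = {2-5(w=6)}
step 2: add edge 1-2 (w=4); MST = {1-2(w=4) 2-5(w=6)}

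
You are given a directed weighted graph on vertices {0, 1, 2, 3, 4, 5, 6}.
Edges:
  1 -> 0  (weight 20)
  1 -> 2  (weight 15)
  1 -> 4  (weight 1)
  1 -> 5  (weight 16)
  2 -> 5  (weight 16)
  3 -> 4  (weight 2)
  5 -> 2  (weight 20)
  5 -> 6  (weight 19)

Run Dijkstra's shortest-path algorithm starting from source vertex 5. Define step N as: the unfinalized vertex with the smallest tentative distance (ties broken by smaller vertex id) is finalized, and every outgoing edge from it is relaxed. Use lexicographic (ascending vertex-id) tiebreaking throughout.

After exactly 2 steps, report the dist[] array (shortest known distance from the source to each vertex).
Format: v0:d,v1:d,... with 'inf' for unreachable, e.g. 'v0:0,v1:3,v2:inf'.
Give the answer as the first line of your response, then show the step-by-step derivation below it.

v0:inf,v1:inf,v2:20,v3:inf,v4:inf,v5:0,v6:19

step 1: dist = v0:inf,v1:inf,v2:20,v3:inf,v4:inf,v5:0,v6:19
step 2: dist = v0:inf,v1:inf,v2:20,v3:inf,v4:inf,v5:0,v6:19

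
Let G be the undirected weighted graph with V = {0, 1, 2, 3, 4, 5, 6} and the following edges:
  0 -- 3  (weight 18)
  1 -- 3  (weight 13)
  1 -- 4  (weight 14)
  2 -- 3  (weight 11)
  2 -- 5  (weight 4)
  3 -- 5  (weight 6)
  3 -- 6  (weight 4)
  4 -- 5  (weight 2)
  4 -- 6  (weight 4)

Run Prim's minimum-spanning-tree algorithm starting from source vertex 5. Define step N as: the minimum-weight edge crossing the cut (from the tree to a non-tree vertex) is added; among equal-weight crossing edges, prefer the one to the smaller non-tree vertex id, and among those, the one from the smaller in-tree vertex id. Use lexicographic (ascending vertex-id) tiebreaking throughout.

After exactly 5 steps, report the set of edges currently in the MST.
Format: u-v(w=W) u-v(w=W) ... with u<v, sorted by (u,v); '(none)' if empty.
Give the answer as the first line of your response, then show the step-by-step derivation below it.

1-3(w=13) 2-5(w=4) 3-6(w=4) 4-5(w=2) 4-6(w=4)

step 1: add edge 4-5 (w=2); MST = {4-5(w=2)}
step 2: add edge 2-5 (w=4); MST = {2-5(w=4) 4-5(w=2)}
step 3: add edge 4-6 (w=4); MST = {2-5(w=4) 4-5(w=2) 4-6(w=4)}
step 4: add edge 3-6 (w=4); MST = {2-5(w=4) 3-6(w=4) 4-5(w=2) 4-6(w=4)}
step 5: add edge 1-3 (w=13); MST = {1-3(w=13) 2-5(w=4) 3-6(w=4) 4-5(w=2) 4-6(w=4)}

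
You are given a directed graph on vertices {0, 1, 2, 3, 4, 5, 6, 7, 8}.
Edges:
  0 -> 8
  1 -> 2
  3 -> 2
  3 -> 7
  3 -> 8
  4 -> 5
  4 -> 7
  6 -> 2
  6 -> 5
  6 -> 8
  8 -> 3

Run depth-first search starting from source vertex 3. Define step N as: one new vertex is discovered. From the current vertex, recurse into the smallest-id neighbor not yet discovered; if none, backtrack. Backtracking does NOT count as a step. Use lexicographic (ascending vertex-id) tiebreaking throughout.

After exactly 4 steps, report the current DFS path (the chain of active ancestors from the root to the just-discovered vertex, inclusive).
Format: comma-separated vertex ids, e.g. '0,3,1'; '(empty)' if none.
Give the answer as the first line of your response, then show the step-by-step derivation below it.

3,8

step 1: discover 3; path=3; order=3
step 2: discover 2; path=3>2; order=3,2
step 3: discover 7; path=3>7; order=3,2,7
step 4: discover 8; path=3>8; order=3,2,7,8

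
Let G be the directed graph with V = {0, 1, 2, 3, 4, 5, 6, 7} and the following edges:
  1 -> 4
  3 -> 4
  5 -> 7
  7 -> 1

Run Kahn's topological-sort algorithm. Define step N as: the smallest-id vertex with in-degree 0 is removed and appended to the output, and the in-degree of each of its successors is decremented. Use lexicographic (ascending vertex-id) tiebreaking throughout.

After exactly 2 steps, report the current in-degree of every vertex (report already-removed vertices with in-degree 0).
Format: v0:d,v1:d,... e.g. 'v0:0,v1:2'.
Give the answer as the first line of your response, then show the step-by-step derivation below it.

v0:0,v1:1,v2:0,v3:0,v4:2,v5:0,v6:0,v7:1

step 1: output 0; order=[0]; indeg=(0,1,0,0,2,0,0,1)
step 2: output 2; order=[0,2]; indeg=(0,1,0,0,2,0,0,1)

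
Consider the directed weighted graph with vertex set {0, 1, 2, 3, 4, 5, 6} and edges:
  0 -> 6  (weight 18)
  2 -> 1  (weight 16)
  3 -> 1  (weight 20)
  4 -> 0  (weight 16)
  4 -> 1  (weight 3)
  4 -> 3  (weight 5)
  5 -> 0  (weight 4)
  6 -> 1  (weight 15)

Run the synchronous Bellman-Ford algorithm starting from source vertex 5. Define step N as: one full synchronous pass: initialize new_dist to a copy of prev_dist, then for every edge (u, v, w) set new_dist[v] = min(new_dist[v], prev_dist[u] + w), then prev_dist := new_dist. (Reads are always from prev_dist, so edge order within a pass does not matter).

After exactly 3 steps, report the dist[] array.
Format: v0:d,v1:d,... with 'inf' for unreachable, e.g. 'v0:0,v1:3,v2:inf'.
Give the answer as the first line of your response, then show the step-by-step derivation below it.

v0:4,v1:37,v2:inf,v3:inf,v4:inf,v5:0,v6:22

step 1: dist = v0:4,v1:inf,v2:inf,v3:inf,v4:inf,v5:0,v6:inf
step 2: dist = v0:4,v1:inf,v2:inf,v3:inf,v4:inf,v5:0,v6:22
step 3: dist = v0:4,v1:37,v2:inf,v3:inf,v4:inf,v5:0,v6:22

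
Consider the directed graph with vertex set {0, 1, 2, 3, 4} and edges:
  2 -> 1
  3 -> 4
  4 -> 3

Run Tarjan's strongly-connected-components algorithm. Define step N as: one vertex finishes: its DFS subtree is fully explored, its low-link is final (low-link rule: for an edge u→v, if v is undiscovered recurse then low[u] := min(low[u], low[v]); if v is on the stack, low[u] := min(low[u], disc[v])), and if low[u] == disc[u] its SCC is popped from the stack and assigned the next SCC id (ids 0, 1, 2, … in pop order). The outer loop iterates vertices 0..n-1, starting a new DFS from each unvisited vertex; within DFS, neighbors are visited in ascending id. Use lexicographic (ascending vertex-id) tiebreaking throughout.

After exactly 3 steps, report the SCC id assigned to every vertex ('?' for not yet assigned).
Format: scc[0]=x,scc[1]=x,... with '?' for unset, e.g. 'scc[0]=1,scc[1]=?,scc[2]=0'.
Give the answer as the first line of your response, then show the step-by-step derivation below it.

scc[0]=0,scc[1]=1,scc[2]=2,scc[3]=?,scc[4]=?

step 1: low=(low[0]=0,low[1]=?,low[2]=?,low[3]=?,low[4]=?); scc=(scc[0]=0,scc[1]=?,scc[2]=?,scc[3]=?,scc[4]=?)
step 2: low=(low[0]=0,low[1]=1,low[2]=?,low[3]=?,low[4]=?); scc=(scc[0]=0,scc[1]=1,scc[2]=?,scc[3]=?,scc[4]=?)
step 3: low=(low[0]=0,low[1]=1,low[2]=2,low[3]=?,low[4]=?); scc=(scc[0]=0,scc[1]=1,scc[2]=2,scc[3]=?,scc[4]=?)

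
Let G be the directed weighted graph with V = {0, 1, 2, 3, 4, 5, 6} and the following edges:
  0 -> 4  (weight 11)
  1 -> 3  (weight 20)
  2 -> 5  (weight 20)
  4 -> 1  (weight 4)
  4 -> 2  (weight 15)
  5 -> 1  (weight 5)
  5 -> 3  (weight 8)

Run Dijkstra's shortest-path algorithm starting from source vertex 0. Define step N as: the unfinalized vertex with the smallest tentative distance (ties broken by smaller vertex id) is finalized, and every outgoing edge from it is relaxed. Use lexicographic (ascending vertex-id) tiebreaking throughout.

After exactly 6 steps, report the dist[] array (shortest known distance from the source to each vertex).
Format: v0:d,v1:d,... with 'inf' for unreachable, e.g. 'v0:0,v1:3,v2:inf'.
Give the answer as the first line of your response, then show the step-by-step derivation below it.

v0:0,v1:15,v2:26,v3:35,v4:11,v5:46,v6:inf

step 1: dist = v0:0,v1:inf,v2:inf,v3:inf,v4:11,v5:inf,v6:inf
step 2: dist = v0:0,v1:15,v2:26,v3:inf,v4:11,v5:inf,v6:inf
step 3: dist = v0:0,v1:15,v2:26,v3:35,v4:11,v5:inf,v6:inf
step 4: dist = v0:0,v1:15,v2:26,v3:35,v4:11,v5:46,v6:inf
step 5: dist = v0:0,v1:15,v2:26,v3:35,v4:11,v5:46,v6:inf
step 6: dist = v0:0,v1:15,v2:26,v3:35,v4:11,v5:46,v6:inf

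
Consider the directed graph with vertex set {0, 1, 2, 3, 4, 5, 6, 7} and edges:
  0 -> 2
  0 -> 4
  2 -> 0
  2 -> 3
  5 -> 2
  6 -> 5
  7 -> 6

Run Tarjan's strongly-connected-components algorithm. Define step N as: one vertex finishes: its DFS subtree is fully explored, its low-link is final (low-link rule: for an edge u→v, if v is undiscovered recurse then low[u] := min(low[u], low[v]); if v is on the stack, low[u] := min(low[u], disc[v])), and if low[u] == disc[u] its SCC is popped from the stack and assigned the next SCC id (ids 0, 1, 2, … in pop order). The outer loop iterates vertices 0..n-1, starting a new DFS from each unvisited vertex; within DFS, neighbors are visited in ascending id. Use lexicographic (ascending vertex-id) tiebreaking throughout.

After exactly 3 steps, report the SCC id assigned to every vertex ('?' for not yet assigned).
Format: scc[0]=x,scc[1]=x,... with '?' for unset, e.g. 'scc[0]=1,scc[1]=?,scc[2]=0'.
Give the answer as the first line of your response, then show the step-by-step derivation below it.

scc[0]=?,scc[1]=?,scc[2]=?,scc[3]=0,scc[4]=1,scc[5]=?,scc[6]=?,scc[7]=?

step 1: low=(low[0]=0,low[1]=?,low[2]=0,low[3]=2,low[4]=?,low[5]=?,low[6]=?,low[7]=?); scc=(scc[0]=?,scc[1]=?,scc[2]=?,scc[3]=0,scc[4]=?,scc[5]=?,scc[6]=?,scc[7]=?)
step 2: low=(low[0]=0,low[1]=?,low[2]=0,low[3]=2,low[4]=?,low[5]=?,low[6]=?,low[7]=?); scc=(scc[0]=?,scc[1]=?,scc[2]=?,scc[3]=0,scc[4]=?,scc[5]=?,scc[6]=?,scc[7]=?)
step 3: low=(low[0]=0,low[1]=?,low[2]=0,low[3]=2,low[4]=3,low[5]=?,low[6]=?,low[7]=?); scc=(scc[0]=?,scc[1]=?,scc[2]=?,scc[3]=0,scc[4]=1,scc[5]=?,scc[6]=?,scc[7]=?)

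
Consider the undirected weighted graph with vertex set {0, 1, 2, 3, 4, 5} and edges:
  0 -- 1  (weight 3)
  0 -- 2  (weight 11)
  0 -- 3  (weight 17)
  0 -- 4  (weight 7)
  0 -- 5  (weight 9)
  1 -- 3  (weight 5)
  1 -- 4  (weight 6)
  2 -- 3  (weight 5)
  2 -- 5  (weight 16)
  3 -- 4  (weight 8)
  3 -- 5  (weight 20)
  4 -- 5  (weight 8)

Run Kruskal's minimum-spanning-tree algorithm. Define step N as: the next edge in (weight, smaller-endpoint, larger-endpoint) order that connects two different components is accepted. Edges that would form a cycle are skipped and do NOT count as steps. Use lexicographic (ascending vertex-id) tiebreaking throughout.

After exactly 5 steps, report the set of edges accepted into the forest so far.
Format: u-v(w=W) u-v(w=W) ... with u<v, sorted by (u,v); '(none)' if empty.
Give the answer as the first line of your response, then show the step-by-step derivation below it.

0-1(w=3) 1-3(w=5) 1-4(w=6) 2-3(w=5) 4-5(w=8)

step 1: add edge 0-1 (w=3); MST = {0-1(w=3)}
step 2: add edge 1-3 (w=5); MST = {0-1(w=3) 1-3(w=5)}
step 3: add edge 2-3 (w=5); MST = {0-1(w=3) 1-3(w=5) 2-3(w=5)}
step 4: add edge 1-4 (w=6); MST = {0-1(w=3) 1-3(w=5) 1-4(w=6) 2-3(w=5)}
step 5: add edge 4-5 (w=8); MST = {0-1(w=3) 1-3(w=5) 1-4(w=6) 2-3(w=5) 4-5(w=8)}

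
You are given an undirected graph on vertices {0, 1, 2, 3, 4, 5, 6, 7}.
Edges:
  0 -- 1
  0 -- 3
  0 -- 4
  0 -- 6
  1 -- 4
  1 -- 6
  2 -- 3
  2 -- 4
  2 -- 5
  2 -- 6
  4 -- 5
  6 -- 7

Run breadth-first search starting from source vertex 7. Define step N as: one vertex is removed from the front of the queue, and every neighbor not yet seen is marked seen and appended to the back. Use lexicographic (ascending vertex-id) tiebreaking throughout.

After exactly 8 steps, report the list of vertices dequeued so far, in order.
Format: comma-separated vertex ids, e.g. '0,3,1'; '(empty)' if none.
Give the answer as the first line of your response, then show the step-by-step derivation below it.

7,6,0,1,2,3,4,5

step 1: dequeue 7; queue=[6]; order=7
step 2: dequeue 6; queue=[0,1,2]; order=7,6
step 3: dequeue 0; queue=[1,2,3,4]; order=7,6,0
step 4: dequeue 1; queue=[2,3,4]; order=7,6,0,1
step 5: dequeue 2; queue=[3,4,5]; order=7,6,0,1,2
step 6: dequeue 3; queue=[4,5]; order=7,6,0,1,2,3
step 7: dequeue 4; queue=[5]; order=7,6,0,1,2,3,4
step 8: dequeue 5; queue=[(empty)]; order=7,6,0,1,2,3,4,5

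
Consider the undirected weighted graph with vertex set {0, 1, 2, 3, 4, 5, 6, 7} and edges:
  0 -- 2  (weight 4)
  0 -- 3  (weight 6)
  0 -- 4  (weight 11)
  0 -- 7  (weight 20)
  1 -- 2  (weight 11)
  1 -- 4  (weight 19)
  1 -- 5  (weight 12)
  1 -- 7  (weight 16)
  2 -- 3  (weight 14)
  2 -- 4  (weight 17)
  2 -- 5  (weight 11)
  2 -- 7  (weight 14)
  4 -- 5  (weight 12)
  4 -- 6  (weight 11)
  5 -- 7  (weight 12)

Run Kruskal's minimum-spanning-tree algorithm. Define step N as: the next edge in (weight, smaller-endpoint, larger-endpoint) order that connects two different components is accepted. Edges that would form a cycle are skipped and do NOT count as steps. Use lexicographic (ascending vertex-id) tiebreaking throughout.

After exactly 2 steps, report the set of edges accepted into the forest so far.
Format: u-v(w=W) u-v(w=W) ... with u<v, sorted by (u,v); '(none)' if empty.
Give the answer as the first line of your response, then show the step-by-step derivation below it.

0-2(w=4) 0-3(w=6)

step 1: add edge 0-2 (w=4); MST = {0-2(w=4)}
step 2: add edge 0-3 (w=6); MST = {0-2(w=4) 0-3(w=6)}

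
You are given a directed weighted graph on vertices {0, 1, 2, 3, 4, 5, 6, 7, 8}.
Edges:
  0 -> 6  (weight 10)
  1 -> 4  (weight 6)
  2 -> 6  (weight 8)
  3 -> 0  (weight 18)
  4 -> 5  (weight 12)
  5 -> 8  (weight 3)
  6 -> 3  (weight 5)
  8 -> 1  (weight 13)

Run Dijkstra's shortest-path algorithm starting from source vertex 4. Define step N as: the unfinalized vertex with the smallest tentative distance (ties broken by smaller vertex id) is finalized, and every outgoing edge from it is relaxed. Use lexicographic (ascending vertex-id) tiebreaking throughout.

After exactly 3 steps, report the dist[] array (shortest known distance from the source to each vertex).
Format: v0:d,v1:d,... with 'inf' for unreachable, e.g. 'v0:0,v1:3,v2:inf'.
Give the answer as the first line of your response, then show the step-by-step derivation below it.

v0:inf,v1:28,v2:inf,v3:inf,v4:0,v5:12,v6:inf,v7:inf,v8:15

step 1: dist = v0:inf,v1:inf,v2:inf,v3:inf,v4:0,v5:12,v6:inf,v7:inf,v8:inf
step 2: dist = v0:inf,v1:inf,v2:inf,v3:inf,v4:0,v5:12,v6:inf,v7:inf,v8:15
step 3: dist = v0:inf,v1:28,v2:inf,v3:inf,v4:0,v5:12,v6:inf,v7:inf,v8:15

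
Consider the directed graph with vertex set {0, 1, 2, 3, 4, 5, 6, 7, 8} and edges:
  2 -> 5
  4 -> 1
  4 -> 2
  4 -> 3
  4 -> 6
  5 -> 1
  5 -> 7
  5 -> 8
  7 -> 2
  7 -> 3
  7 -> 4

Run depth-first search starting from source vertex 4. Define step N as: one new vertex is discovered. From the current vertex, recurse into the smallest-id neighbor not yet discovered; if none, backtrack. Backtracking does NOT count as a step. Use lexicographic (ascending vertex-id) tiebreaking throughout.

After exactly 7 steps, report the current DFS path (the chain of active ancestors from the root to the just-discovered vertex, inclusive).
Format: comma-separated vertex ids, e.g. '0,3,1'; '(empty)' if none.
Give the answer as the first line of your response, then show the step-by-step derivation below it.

4,2,5,8

step 1: discover 4; path=4; order=4
step 2: discover 1; path=4>1; order=4,1
step 3: discover 2; path=4>2; order=4,1,2
step 4: discover 5; path=4>2>5; order=4,1,2,5
step 5: discover 7; path=4>2>5>7; order=4,1,2,5,7
step 6: discover 3; path=4>2>5>7>3; order=4,1,2,5,7,3
step 7: discover 8; path=4>2>5>8; order=4,1,2,5,7,3,8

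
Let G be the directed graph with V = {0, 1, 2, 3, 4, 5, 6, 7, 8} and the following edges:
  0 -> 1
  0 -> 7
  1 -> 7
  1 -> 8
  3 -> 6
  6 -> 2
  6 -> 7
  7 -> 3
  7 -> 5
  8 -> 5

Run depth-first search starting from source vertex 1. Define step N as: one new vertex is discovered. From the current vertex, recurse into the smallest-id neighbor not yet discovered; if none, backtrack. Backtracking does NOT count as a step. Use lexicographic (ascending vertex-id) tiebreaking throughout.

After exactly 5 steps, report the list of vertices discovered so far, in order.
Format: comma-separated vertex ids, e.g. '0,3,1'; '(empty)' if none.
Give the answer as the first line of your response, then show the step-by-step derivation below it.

1,7,3,6,2

step 1: discover 1; path=1; order=1
step 2: discover 7; path=1>7; order=1,7
step 3: discover 3; path=1>7>3; order=1,7,3
step 4: discover 6; path=1>7>3>6; order=1,7,3,6
step 5: discover 2; path=1>7>3>6>2; order=1,7,3,6,2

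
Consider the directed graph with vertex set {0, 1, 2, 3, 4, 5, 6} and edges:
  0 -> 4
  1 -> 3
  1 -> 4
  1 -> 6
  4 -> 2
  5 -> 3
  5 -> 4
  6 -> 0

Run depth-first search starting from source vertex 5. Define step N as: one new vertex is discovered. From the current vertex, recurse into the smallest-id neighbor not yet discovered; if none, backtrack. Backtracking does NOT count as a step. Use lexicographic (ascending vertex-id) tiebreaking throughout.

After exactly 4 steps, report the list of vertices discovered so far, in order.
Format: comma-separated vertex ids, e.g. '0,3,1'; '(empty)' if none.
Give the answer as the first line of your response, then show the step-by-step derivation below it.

5,3,4,2

step 1: discover 5; path=5; order=5
step 2: discover 3; path=5>3; order=5,3
step 3: discover 4; path=5>4; order=5,3,4
step 4: discover 2; path=5>4>2; order=5,3,4,2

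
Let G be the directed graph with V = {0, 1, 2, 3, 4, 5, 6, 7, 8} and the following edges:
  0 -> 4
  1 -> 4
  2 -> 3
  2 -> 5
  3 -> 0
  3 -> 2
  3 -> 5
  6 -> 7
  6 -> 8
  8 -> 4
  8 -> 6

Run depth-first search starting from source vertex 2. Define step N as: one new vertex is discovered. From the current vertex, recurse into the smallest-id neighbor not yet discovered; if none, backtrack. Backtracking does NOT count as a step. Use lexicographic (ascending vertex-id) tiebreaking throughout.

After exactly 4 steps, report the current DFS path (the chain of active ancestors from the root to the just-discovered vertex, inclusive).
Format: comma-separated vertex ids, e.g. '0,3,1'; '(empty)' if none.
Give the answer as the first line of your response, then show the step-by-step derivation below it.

2,3,0,4

step 1: discover 2; path=2; order=2
step 2: discover 3; path=2>3; order=2,3
step 3: discover 0; path=2>3>0; order=2,3,0
step 4: discover 4; path=2>3>0>4; order=2,3,0,4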